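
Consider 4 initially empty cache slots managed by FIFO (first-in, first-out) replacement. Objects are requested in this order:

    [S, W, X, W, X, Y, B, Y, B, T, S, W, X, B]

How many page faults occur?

S: fault, frames {S}
W: fault, frames {S,W}
X: fault, frames {S,W,X}
W: hit
X: hit
Y: fault, frames {S,W,X,Y}
B: fault, evict S, frames {W,X,Y,B}
Y: hit
B: hit
T: fault, evict W, frames {X,Y,B,T}
S: fault, evict X, frames {Y,B,T,S}
W: fault, evict Y, frames {B,T,S,W}
X: fault, evict B, frames {T,S,W,X}
B: fault, evict T, frames {S,W,X,B}
Page faults: 10.

10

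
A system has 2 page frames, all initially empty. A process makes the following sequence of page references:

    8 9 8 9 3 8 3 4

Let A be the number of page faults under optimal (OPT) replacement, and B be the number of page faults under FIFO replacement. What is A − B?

Under OPT: F F . . F . . F → 4 faults.
Under FIFO: F F . . F F . F → 5 faults.
A − B = 4 − 5 = -1.

-1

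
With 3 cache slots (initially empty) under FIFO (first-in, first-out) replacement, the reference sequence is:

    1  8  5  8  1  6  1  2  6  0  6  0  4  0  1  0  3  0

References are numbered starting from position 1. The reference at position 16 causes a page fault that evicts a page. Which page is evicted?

pos 1: 1: fault, frames (1)
pos 2: 8: fault, frames (1 8)
pos 3: 5: fault, frames (1 8 5)
pos 4: 8: hit
pos 5: 1: hit
pos 6: 6: fault, evict 1, frames (8 5 6)
pos 7: 1: fault, evict 8, frames (5 6 1)
pos 8: 2: fault, evict 5, frames (6 1 2)
pos 9: 6: hit
pos 10: 0: fault, evict 6, frames (1 2 0)
pos 11: 6: fault, evict 1, frames (2 0 6)
pos 12: 0: hit
pos 13: 4: fault, evict 2, frames (0 6 4)
pos 14: 0: hit
pos 15: 1: fault, evict 0, frames (6 4 1)
pos 16: 0: fault, evict 6, frames (4 1 0)
At position 16, page 6 is evicted.

6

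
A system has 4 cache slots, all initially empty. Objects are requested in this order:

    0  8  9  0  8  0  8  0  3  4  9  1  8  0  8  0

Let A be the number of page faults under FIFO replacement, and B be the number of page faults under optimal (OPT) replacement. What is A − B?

Under FIFO: F F F . . . . . F F . F F F . . → 8 faults.
Under OPT: F F F . . . . . F F . F . . . . → 6 faults.
A − B = 8 − 6 = 2.

2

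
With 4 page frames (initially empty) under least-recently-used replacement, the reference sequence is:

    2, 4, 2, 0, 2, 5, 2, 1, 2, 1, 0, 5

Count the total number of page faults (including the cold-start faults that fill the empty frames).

5

2 -> fault, frames [2]
4 -> fault, frames [2, 4]
2 -> hit
0 -> fault, frames [4, 2, 0]
2 -> hit
5 -> fault, frames [4, 0, 2, 5]
2 -> hit
1 -> fault, evict 4, frames [0, 5, 2, 1]
2 -> hit
1 -> hit
0 -> hit
5 -> hit
Page faults: 5.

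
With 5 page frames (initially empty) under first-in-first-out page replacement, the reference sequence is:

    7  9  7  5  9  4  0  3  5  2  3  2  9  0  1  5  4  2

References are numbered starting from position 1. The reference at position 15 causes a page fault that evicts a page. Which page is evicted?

pos 1: 7 -> fault, frames [7]
pos 2: 9 -> fault, frames [7, 9]
pos 3: 7 -> hit
pos 4: 5 -> fault, frames [7, 9, 5]
pos 5: 9 -> hit
pos 6: 4 -> fault, frames [7, 9, 5, 4]
pos 7: 0 -> fault, frames [7, 9, 5, 4, 0]
pos 8: 3 -> fault, evict 7, frames [9, 5, 4, 0, 3]
pos 9: 5 -> hit
pos 10: 2 -> fault, evict 9, frames [5, 4, 0, 3, 2]
pos 11: 3 -> hit
pos 12: 2 -> hit
pos 13: 9 -> fault, evict 5, frames [4, 0, 3, 2, 9]
pos 14: 0 -> hit
pos 15: 1 -> fault, evict 4, frames [0, 3, 2, 9, 1]
At position 15, page 4 is evicted.

4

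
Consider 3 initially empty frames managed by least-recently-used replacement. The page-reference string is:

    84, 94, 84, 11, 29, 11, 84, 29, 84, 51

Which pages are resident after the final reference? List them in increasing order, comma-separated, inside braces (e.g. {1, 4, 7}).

84 -> fault, frames [84]
94 -> fault, frames [84, 94]
84 -> hit
11 -> fault, frames [94, 84, 11]
29 -> fault, evict 94, frames [84, 11, 29]
11 -> hit
84 -> hit
29 -> hit
84 -> hit
51 -> fault, evict 11, frames [29, 84, 51]

{29, 51, 84}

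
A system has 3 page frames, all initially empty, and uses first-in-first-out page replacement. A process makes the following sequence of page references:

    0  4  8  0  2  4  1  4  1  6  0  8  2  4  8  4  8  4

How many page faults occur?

0 → miss, frames {0}
4 → miss, frames {0,4}
8 → miss, frames {0,4,8}
0 → hit
2 → miss, evict 0, frames {4,8,2}
4 → hit
1 → miss, evict 4, frames {8,2,1}
4 → miss, evict 8, frames {2,1,4}
1 → hit
6 → miss, evict 2, frames {1,4,6}
0 → miss, evict 1, frames {4,6,0}
8 → miss, evict 4, frames {6,0,8}
2 → miss, evict 6, frames {0,8,2}
4 → miss, evict 0, frames {8,2,4}
8 → hit
4 → hit
8 → hit
4 → hit
Page faults: 11.

11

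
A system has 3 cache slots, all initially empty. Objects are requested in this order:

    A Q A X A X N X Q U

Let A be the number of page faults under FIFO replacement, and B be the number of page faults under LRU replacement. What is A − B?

-1

Under FIFO: F F . F . . F . . F → 5 faults.
Under LRU: F F . F . . F . F F → 6 faults.
A − B = 5 − 6 = -1.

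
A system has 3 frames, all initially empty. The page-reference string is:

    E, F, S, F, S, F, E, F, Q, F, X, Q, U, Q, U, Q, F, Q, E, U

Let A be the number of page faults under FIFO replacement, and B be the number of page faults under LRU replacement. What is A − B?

1

Under FIFO: F F F . . . . . F . F . F . . . F F F F → 10 faults.
Under LRU: F F F . . . . . F . F . F . . . F . F F → 9 faults.
A − B = 10 − 9 = 1.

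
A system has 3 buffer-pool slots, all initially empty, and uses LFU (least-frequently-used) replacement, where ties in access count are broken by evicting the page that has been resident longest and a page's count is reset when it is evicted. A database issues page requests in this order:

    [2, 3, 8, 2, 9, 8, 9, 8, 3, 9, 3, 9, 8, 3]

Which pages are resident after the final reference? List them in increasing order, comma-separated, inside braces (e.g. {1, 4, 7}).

2: miss, frames (2)
3: miss, frames (2 3)
8: miss, frames (2 3 8)
2: hit
9: miss, evict 3, frames (2 8 9)
8: hit
9: hit
8: hit
3: miss, evict 2, frames (8 9 3)
9: hit
3: hit
9: hit
8: hit
3: hit

{3, 8, 9}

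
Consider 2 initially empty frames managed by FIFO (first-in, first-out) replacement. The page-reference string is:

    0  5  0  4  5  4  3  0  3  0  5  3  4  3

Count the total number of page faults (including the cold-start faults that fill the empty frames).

8

0 -> miss, frames (0)
5 -> miss, frames (0 5)
0 -> hit
4 -> miss, evict 0, frames (5 4)
5 -> hit
4 -> hit
3 -> miss, evict 5, frames (4 3)
0 -> miss, evict 4, frames (3 0)
3 -> hit
0 -> hit
5 -> miss, evict 3, frames (0 5)
3 -> miss, evict 0, frames (5 3)
4 -> miss, evict 5, frames (3 4)
3 -> hit
Page faults: 8.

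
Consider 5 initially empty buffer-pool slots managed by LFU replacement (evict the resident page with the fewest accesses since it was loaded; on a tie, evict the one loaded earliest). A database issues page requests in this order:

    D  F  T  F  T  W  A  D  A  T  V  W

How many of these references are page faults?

D → fault, frames {D}
F → fault, frames {D,F}
T → fault, frames {D,F,T}
F → hit
T → hit
W → fault, frames {D,F,T,W}
A → fault, frames {D,F,T,W,A}
D → hit
A → hit
T → hit
V → fault, evict W, frames {D,F,T,A,V}
W → fault, evict V, frames {D,F,T,A,W}
Page faults: 7.

7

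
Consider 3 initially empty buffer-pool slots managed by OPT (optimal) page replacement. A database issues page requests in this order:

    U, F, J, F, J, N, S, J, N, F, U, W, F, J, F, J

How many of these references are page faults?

8

U: miss, frames (U)
F: miss, frames (U F)
J: miss, frames (U F J)
F: hit
J: hit
N: miss, evict U, frames (F J N)
S: miss, evict F, frames (J N S)
J: hit
N: hit
F: miss, evict S, frames (J N F)
U: miss, evict N, frames (J F U)
W: miss, evict U, frames (J F W)
F: hit
J: hit
F: hit
J: hit
Page faults: 8.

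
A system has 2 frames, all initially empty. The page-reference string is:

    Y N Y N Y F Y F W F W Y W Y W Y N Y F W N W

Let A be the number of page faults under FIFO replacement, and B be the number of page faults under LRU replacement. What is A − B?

4

Under FIFO: F F . . . F F . F F . F F . . . F F F F F . → 13 faults.
Under LRU: F F . . . F . . F . . F . . . . F . F F F . → 9 faults.
A − B = 13 − 9 = 4.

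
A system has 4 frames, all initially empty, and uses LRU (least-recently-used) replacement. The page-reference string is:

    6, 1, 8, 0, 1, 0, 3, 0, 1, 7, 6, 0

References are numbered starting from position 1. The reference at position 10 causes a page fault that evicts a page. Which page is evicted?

pos 1: 6 → fault, frames (6)
pos 2: 1 → fault, frames (6 1)
pos 3: 8 → fault, frames (6 1 8)
pos 4: 0 → fault, frames (6 1 8 0)
pos 5: 1 → hit
pos 6: 0 → hit
pos 7: 3 → fault, evict 6, frames (8 1 0 3)
pos 8: 0 → hit
pos 9: 1 → hit
pos 10: 7 → fault, evict 8, frames (3 0 1 7)
At position 10, page 8 is evicted.

8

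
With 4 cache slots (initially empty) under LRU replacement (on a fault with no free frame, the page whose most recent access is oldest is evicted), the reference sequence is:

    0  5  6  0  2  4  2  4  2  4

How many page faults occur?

5

0: fault, frames (0)
5: fault, frames (0 5)
6: fault, frames (0 5 6)
0: hit
2: fault, frames (5 6 0 2)
4: fault, evict 5, frames (6 0 2 4)
2: hit
4: hit
2: hit
4: hit
Page faults: 5.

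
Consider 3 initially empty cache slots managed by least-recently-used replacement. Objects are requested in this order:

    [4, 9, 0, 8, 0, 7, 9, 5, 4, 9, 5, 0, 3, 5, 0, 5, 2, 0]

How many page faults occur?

4 -> fault, frames {4}
9 -> fault, frames {4,9}
0 -> fault, frames {4,9,0}
8 -> fault, evict 4, frames {9,0,8}
0 -> hit
7 -> fault, evict 9, frames {8,0,7}
9 -> fault, evict 8, frames {0,7,9}
5 -> fault, evict 0, frames {7,9,5}
4 -> fault, evict 7, frames {9,5,4}
9 -> hit
5 -> hit
0 -> fault, evict 4, frames {9,5,0}
3 -> fault, evict 9, frames {5,0,3}
5 -> hit
0 -> hit
5 -> hit
2 -> fault, evict 3, frames {0,5,2}
0 -> hit
Page faults: 11.

11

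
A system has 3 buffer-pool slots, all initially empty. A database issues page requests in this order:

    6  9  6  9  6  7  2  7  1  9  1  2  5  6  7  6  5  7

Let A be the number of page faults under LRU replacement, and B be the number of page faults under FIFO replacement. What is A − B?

1

Under LRU: F F . . . F F . F F . F F F F . . . → 10 faults.
Under FIFO: F F . . . F F . F F . . F F F . . . → 9 faults.
A − B = 10 − 9 = 1.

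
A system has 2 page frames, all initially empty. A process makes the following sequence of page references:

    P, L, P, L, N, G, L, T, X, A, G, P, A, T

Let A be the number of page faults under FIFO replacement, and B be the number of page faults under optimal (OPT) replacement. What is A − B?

Under FIFO: F F . . F F F F F F F F F F → 12 faults.
Under OPT: F F . . F F . F F F . F . F → 9 faults.
A − B = 12 − 9 = 3.

3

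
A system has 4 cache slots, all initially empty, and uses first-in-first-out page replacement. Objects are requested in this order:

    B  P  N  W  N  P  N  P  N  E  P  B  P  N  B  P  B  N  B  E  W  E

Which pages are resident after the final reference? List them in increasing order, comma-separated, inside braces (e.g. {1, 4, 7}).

B → fault, frames [B]
P → fault, frames [B, P]
N → fault, frames [B, P, N]
W → fault, frames [B, P, N, W]
N → hit
P → hit
N → hit
P → hit
N → hit
E → fault, evict B, frames [P, N, W, E]
P → hit
B → fault, evict P, frames [N, W, E, B]
P → fault, evict N, frames [W, E, B, P]
N → fault, evict W, frames [E, B, P, N]
B → hit
P → hit
B → hit
N → hit
B → hit
E → hit
W → fault, evict E, frames [B, P, N, W]
E → fault, evict B, frames [P, N, W, E]

{E, N, P, W}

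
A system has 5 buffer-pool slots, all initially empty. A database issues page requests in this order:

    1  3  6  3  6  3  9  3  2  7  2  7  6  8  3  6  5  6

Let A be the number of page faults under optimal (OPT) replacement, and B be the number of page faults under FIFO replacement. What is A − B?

-2

Under OPT: F F F . . . F . F F . . . F . . F . → 8 faults.
Under FIFO: F F F . . . F . F F . . . F F F F . → 10 faults.
A − B = 8 − 10 = -2.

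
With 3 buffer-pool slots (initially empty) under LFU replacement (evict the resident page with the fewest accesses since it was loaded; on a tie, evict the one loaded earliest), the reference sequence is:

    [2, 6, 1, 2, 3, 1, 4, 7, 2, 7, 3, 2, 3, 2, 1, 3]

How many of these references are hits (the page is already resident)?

2: miss, frames [2]
6: miss, frames [2, 6]
1: miss, frames [2, 6, 1]
2: hit
3: miss, evict 6, frames [2, 1, 3]
1: hit
4: miss, evict 3, frames [2, 1, 4]
7: miss, evict 4, frames [2, 1, 7]
2: hit
7: hit
3: miss, evict 1, frames [2, 7, 3]
2: hit
3: hit
2: hit
1: miss, evict 7, frames [2, 3, 1]
3: hit
Hits: 8.

8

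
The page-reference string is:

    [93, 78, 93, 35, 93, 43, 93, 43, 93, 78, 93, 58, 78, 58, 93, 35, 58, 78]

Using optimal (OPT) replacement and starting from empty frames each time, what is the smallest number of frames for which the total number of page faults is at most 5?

f=1: 18 faults
f=2: 9 faults
f=3: 6 faults
f=4: 5 faults
f=5: 5 faults
Smallest f with faults ≤ 5 is 4.

4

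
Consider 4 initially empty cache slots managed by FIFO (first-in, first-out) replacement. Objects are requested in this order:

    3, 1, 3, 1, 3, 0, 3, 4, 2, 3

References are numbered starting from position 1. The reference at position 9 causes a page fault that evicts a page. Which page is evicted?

pos 1: 3: miss, frames [3]
pos 2: 1: miss, frames [3, 1]
pos 3: 3: hit
pos 4: 1: hit
pos 5: 3: hit
pos 6: 0: miss, frames [3, 1, 0]
pos 7: 3: hit
pos 8: 4: miss, frames [3, 1, 0, 4]
pos 9: 2: miss, evict 3, frames [1, 0, 4, 2]
At position 9, page 3 is evicted.

3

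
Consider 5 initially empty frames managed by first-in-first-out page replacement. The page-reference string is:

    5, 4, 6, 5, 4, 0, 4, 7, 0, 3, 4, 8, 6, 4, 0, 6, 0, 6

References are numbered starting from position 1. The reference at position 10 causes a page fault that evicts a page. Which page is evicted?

pos 1: 5 → fault, frames {5}
pos 2: 4 → fault, frames {5,4}
pos 3: 6 → fault, frames {5,4,6}
pos 4: 5 → hit
pos 5: 4 → hit
pos 6: 0 → fault, frames {5,4,6,0}
pos 7: 4 → hit
pos 8: 7 → fault, frames {5,4,6,0,7}
pos 9: 0 → hit
pos 10: 3 → fault, evict 5, frames {4,6,0,7,3}
At position 10, page 5 is evicted.

5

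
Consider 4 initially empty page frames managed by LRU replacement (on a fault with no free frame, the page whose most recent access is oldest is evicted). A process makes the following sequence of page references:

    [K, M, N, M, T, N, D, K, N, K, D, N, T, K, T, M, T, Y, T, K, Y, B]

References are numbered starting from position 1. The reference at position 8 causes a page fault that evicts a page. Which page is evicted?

M

pos 1: K: miss, frames [K]
pos 2: M: miss, frames [K, M]
pos 3: N: miss, frames [K, M, N]
pos 4: M: hit
pos 5: T: miss, frames [K, N, M, T]
pos 6: N: hit
pos 7: D: miss, evict K, frames [M, T, N, D]
pos 8: K: miss, evict M, frames [T, N, D, K]
At position 8, page M is evicted.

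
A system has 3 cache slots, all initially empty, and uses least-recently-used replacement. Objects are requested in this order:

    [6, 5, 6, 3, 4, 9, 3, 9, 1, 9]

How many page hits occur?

4

6 -> miss, frames [6]
5 -> miss, frames [6, 5]
6 -> hit
3 -> miss, frames [5, 6, 3]
4 -> miss, evict 5, frames [6, 3, 4]
9 -> miss, evict 6, frames [3, 4, 9]
3 -> hit
9 -> hit
1 -> miss, evict 4, frames [3, 9, 1]
9 -> hit
Hits: 4.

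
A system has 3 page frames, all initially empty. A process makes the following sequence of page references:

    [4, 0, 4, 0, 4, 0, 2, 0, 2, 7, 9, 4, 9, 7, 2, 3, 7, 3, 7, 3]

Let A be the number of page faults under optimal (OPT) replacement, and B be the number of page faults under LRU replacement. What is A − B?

Under OPT: F F . . . . F . . F F . . . F F . . . . → 7 faults.
Under LRU: F F . . . . F . . F F F . . F F . . . . → 8 faults.
A − B = 7 − 8 = -1.

-1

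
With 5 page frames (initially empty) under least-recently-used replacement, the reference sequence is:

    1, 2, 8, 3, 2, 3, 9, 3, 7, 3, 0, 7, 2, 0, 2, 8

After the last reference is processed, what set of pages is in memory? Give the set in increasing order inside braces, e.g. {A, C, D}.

1: miss, frames [1]
2: miss, frames [1, 2]
8: miss, frames [1, 2, 8]
3: miss, frames [1, 2, 8, 3]
2: hit
3: hit
9: miss, frames [1, 8, 2, 3, 9]
3: hit
7: miss, evict 1, frames [8, 2, 9, 3, 7]
3: hit
0: miss, evict 8, frames [2, 9, 7, 3, 0]
7: hit
2: hit
0: hit
2: hit
8: miss, evict 9, frames [3, 7, 0, 2, 8]

{0, 2, 3, 7, 8}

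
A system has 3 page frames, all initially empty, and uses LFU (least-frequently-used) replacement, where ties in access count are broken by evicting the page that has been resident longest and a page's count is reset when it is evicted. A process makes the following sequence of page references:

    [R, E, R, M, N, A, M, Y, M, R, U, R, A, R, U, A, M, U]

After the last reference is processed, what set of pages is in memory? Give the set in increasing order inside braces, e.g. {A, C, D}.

R: miss, frames {R}
E: miss, frames {R,E}
R: hit
M: miss, frames {R,E,M}
N: miss, evict E, frames {R,M,N}
A: miss, evict M, frames {R,N,A}
M: miss, evict N, frames {R,A,M}
Y: miss, evict A, frames {R,M,Y}
M: hit
R: hit
U: miss, evict Y, frames {R,M,U}
R: hit
A: miss, evict U, frames {R,M,A}
R: hit
U: miss, evict A, frames {R,M,U}
A: miss, evict U, frames {R,M,A}
M: hit
U: miss, evict A, frames {R,M,U}

{M, R, U}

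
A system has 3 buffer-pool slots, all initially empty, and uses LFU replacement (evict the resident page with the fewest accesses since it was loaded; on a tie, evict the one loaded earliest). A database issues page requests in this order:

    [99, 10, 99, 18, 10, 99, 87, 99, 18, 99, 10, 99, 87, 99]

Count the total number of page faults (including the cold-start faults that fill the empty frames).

99 -> fault, frames {99}
10 -> fault, frames {99,10}
99 -> hit
18 -> fault, frames {99,10,18}
10 -> hit
99 -> hit
87 -> fault, evict 18, frames {99,10,87}
99 -> hit
18 -> fault, evict 87, frames {99,10,18}
99 -> hit
10 -> hit
99 -> hit
87 -> fault, evict 18, frames {99,10,87}
99 -> hit
Page faults: 6.

6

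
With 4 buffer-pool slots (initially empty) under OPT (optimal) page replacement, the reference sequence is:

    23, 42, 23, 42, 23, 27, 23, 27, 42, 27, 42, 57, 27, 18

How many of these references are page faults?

5

23 → miss, frames [23]
42 → miss, frames [23, 42]
23 → hit
42 → hit
23 → hit
27 → miss, frames [23, 42, 27]
23 → hit
27 → hit
42 → hit
27 → hit
42 → hit
57 → miss, frames [23, 42, 27, 57]
27 → hit
18 → miss, evict 57, frames [23, 42, 27, 18]
Page faults: 5.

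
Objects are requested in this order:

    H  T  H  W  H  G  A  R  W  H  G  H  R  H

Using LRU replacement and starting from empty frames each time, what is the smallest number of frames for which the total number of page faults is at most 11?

f=1: 14 faults
f=2: 10 faults
f=3: 10 faults
f=4: 9 faults
f=5: 6 faults
f=6: 6 faults
Smallest f with faults ≤ 11 is 2.

2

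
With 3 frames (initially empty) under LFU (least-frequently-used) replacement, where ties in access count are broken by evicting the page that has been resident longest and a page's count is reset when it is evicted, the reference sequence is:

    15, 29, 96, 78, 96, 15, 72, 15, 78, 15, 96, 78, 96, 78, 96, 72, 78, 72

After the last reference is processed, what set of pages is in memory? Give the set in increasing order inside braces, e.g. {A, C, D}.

{72, 78, 96}

15: fault, frames (15)
29: fault, frames (15 29)
96: fault, frames (15 29 96)
78: fault, evict 15, frames (29 96 78)
96: hit
15: fault, evict 29, frames (96 78 15)
72: fault, evict 78, frames (96 15 72)
15: hit
78: fault, evict 72, frames (96 15 78)
15: hit
96: hit
78: hit
96: hit
78: hit
96: hit
72: fault, evict 15, frames (96 78 72)
78: hit
72: hit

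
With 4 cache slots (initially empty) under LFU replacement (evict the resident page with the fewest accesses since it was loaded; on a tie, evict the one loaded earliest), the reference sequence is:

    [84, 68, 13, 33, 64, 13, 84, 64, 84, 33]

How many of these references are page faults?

6

84 -> fault, frames {84}
68 -> fault, frames {84,68}
13 -> fault, frames {84,68,13}
33 -> fault, frames {84,68,13,33}
64 -> fault, evict 84, frames {68,13,33,64}
13 -> hit
84 -> fault, evict 68, frames {13,33,64,84}
64 -> hit
84 -> hit
33 -> hit
Page faults: 6.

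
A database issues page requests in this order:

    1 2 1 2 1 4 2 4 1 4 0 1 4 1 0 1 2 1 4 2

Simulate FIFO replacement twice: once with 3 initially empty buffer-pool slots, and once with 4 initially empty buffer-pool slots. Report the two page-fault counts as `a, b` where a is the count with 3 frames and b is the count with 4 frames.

7, 4

3 frames: F F . . . F . . . . F F . . . . F . F . → 7 faults.
4 frames: F F . . . F . . . . F . . . . . . . . . → 4 faults.
4 < 7: adding a frame reduced faults, as is typical.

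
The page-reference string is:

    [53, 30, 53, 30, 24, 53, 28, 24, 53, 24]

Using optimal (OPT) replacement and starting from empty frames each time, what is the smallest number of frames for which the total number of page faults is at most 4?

3

f=1: 10 faults
f=2: 5 faults
f=3: 4 faults
f=4: 4 faults
Smallest f with faults ≤ 4 is 3.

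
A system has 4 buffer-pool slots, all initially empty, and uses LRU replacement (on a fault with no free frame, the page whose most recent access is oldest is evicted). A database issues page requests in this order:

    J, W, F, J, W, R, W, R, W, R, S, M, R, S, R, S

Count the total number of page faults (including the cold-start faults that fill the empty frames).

6

J: miss, frames [J]
W: miss, frames [J, W]
F: miss, frames [J, W, F]
J: hit
W: hit
R: miss, frames [F, J, W, R]
W: hit
R: hit
W: hit
R: hit
S: miss, evict F, frames [J, W, R, S]
M: miss, evict J, frames [W, R, S, M]
R: hit
S: hit
R: hit
S: hit
Page faults: 6.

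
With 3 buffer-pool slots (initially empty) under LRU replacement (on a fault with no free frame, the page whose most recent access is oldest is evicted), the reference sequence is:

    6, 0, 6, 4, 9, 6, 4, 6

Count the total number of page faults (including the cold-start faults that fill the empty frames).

4

6 -> fault, frames [6]
0 -> fault, frames [6, 0]
6 -> hit
4 -> fault, frames [0, 6, 4]
9 -> fault, evict 0, frames [6, 4, 9]
6 -> hit
4 -> hit
6 -> hit
Page faults: 4.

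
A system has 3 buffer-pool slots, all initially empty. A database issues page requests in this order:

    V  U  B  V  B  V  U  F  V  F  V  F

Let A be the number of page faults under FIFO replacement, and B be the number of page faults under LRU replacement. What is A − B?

Under FIFO: F F F . . . . F F . . . → 5 faults.
Under LRU: F F F . . . . F . . . . → 4 faults.
A − B = 5 − 4 = 1.

1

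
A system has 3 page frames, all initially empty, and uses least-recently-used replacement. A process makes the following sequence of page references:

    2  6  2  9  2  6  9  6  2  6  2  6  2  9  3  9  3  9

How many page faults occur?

4

2: fault, frames (2)
6: fault, frames (2 6)
2: hit
9: fault, frames (6 2 9)
2: hit
6: hit
9: hit
6: hit
2: hit
6: hit
2: hit
6: hit
2: hit
9: hit
3: fault, evict 6, frames (2 9 3)
9: hit
3: hit
9: hit
Page faults: 4.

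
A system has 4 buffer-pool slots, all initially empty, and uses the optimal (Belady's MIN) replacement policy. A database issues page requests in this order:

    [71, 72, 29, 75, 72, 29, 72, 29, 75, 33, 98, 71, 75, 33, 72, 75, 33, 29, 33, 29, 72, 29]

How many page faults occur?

71 -> miss, frames (71)
72 -> miss, frames (71 72)
29 -> miss, frames (71 72 29)
75 -> miss, frames (71 72 29 75)
72 -> hit
29 -> hit
72 -> hit
29 -> hit
75 -> hit
33 -> miss, evict 29, frames (71 72 75 33)
98 -> miss, evict 72, frames (71 75 33 98)
71 -> hit
75 -> hit
33 -> hit
72 -> miss, evict 98, frames (71 75 33 72)
75 -> hit
33 -> hit
29 -> miss, evict 75, frames (71 33 72 29)
33 -> hit
29 -> hit
72 -> hit
29 -> hit
Page faults: 8.

8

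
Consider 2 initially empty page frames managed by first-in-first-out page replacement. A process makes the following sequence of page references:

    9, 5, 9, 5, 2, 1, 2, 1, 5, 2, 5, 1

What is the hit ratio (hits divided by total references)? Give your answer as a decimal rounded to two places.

0.42

9 → miss, frames [9]
5 → miss, frames [9, 5]
9 → hit
5 → hit
2 → miss, evict 9, frames [5, 2]
1 → miss, evict 5, frames [2, 1]
2 → hit
1 → hit
5 → miss, evict 2, frames [1, 5]
2 → miss, evict 1, frames [5, 2]
5 → hit
1 → miss, evict 5, frames [2, 1]
Hits: 5 of 12 references → 5/12 = 0.4167.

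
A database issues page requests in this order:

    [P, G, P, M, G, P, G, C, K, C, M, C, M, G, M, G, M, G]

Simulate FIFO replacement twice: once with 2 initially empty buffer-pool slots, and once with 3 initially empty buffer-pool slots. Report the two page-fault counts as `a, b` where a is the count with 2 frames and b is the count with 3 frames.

11, 7

2 frames: F F . F . F F F F . F F . F F . . . → 11 faults.
3 frames: F F . F . . . F F . . . . F F . . . → 7 faults.
7 < 11: adding a frame reduced faults, as is typical.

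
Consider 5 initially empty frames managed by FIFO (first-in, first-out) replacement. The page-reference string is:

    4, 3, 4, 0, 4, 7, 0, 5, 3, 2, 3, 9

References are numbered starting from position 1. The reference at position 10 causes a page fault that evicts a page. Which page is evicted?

pos 1: 4 -> fault, frames [4]
pos 2: 3 -> fault, frames [4, 3]
pos 3: 4 -> hit
pos 4: 0 -> fault, frames [4, 3, 0]
pos 5: 4 -> hit
pos 6: 7 -> fault, frames [4, 3, 0, 7]
pos 7: 0 -> hit
pos 8: 5 -> fault, frames [4, 3, 0, 7, 5]
pos 9: 3 -> hit
pos 10: 2 -> fault, evict 4, frames [3, 0, 7, 5, 2]
At position 10, page 4 is evicted.

4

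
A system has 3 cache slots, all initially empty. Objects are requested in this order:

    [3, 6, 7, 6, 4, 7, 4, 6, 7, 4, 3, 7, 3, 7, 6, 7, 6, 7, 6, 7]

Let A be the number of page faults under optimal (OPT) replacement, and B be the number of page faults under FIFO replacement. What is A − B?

-2

Under OPT: F F F . F . . . . . F . . . . . . . . . → 5 faults.
Under FIFO: F F F . F . . . . . F . . . F F . . . . → 7 faults.
A − B = 5 − 7 = -2.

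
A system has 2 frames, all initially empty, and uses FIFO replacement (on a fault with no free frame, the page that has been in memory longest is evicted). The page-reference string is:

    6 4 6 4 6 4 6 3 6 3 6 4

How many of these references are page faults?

5

6: miss, frames (6)
4: miss, frames (6 4)
6: hit
4: hit
6: hit
4: hit
6: hit
3: miss, evict 6, frames (4 3)
6: miss, evict 4, frames (3 6)
3: hit
6: hit
4: miss, evict 3, frames (6 4)
Page faults: 5.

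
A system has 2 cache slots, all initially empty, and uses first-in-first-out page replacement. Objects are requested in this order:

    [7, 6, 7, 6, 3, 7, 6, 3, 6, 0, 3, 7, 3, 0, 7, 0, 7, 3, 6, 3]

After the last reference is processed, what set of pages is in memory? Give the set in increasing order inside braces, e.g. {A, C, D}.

{3, 6}

7: fault, frames {7}
6: fault, frames {7,6}
7: hit
6: hit
3: fault, evict 7, frames {6,3}
7: fault, evict 6, frames {3,7}
6: fault, evict 3, frames {7,6}
3: fault, evict 7, frames {6,3}
6: hit
0: fault, evict 6, frames {3,0}
3: hit
7: fault, evict 3, frames {0,7}
3: fault, evict 0, frames {7,3}
0: fault, evict 7, frames {3,0}
7: fault, evict 3, frames {0,7}
0: hit
7: hit
3: fault, evict 0, frames {7,3}
6: fault, evict 7, frames {3,6}
3: hit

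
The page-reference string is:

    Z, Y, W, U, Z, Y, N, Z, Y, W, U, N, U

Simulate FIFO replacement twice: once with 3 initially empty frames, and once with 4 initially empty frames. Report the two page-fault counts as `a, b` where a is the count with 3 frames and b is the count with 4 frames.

9, 10

3 frames: F F F F F F F . . F F . . → 9 faults.
4 frames: F F F F . . F F F F F F . → 10 faults.
10 > 9: adding a frame increased faults — Belady's anomaly.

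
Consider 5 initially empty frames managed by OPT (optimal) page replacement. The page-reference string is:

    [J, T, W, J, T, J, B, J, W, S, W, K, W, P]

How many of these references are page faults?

J → miss, frames (J)
T → miss, frames (J T)
W → miss, frames (J T W)
J → hit
T → hit
J → hit
B → miss, frames (J T W B)
J → hit
W → hit
S → miss, frames (J T W B S)
W → hit
K → miss, evict S, frames (J T W B K)
W → hit
P → miss, evict K, frames (J T W B P)
Page faults: 7.

7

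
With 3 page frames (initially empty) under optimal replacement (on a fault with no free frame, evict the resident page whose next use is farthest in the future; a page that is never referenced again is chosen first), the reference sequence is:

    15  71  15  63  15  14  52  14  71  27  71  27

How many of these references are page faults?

15 -> fault, frames [15]
71 -> fault, frames [15, 71]
15 -> hit
63 -> fault, frames [15, 71, 63]
15 -> hit
14 -> fault, evict 63, frames [15, 71, 14]
52 -> fault, evict 15, frames [71, 14, 52]
14 -> hit
71 -> hit
27 -> fault, evict 52, frames [71, 14, 27]
71 -> hit
27 -> hit
Page faults: 6.

6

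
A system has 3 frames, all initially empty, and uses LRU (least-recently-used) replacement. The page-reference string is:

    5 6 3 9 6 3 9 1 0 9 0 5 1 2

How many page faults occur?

5: miss, frames {5}
6: miss, frames {5,6}
3: miss, frames {5,6,3}
9: miss, evict 5, frames {6,3,9}
6: hit
3: hit
9: hit
1: miss, evict 6, frames {3,9,1}
0: miss, evict 3, frames {9,1,0}
9: hit
0: hit
5: miss, evict 1, frames {9,0,5}
1: miss, evict 9, frames {0,5,1}
2: miss, evict 0, frames {5,1,2}
Page faults: 9.

9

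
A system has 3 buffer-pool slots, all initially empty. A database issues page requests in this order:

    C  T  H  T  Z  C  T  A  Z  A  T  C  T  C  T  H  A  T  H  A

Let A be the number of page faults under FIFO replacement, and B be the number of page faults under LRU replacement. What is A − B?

Under FIFO: F F F . F F F F F . . F F . . F F . . . → 12 faults.
Under LRU: F F F . F F . F F . . F . . . F F . . . → 10 faults.
A − B = 12 − 10 = 2.

2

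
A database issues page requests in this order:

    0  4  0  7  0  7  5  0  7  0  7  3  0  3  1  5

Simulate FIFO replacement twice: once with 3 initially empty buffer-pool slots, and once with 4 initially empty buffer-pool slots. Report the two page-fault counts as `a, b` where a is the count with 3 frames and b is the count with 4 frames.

3 frames: F F . F . . F F . . . F . . F F → 8 faults.
4 frames: F F . F . . F . . . . F F . F . → 7 faults.
7 < 8: adding a frame reduced faults, as is typical.

8, 7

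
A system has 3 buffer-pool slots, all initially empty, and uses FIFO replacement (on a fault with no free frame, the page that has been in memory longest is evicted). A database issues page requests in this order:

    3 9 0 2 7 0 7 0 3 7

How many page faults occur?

3: miss, frames (3)
9: miss, frames (3 9)
0: miss, frames (3 9 0)
2: miss, evict 3, frames (9 0 2)
7: miss, evict 9, frames (0 2 7)
0: hit
7: hit
0: hit
3: miss, evict 0, frames (2 7 3)
7: hit
Page faults: 6.

6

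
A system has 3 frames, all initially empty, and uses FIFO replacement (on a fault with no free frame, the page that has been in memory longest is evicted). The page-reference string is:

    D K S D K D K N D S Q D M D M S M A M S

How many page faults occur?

D: fault, frames (D)
K: fault, frames (D K)
S: fault, frames (D K S)
D: hit
K: hit
D: hit
K: hit
N: fault, evict D, frames (K S N)
D: fault, evict K, frames (S N D)
S: hit
Q: fault, evict S, frames (N D Q)
D: hit
M: fault, evict N, frames (D Q M)
D: hit
M: hit
S: fault, evict D, frames (Q M S)
M: hit
A: fault, evict Q, frames (M S A)
M: hit
S: hit
Page faults: 9.

9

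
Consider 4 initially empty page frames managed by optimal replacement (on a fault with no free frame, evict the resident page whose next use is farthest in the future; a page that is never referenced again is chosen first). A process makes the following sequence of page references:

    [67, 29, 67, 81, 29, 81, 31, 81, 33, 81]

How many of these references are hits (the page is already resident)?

67 -> fault, frames [67]
29 -> fault, frames [67, 29]
67 -> hit
81 -> fault, frames [67, 29, 81]
29 -> hit
81 -> hit
31 -> fault, frames [67, 29, 81, 31]
81 -> hit
33 -> fault, evict 31, frames [67, 29, 81, 33]
81 -> hit
Hits: 5.

5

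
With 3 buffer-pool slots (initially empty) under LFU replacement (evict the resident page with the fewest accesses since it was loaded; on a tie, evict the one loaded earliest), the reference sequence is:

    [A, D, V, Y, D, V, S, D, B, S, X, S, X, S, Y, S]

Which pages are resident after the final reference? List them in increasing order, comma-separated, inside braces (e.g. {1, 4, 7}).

{D, S, V}

A → fault, frames (A)
D → fault, frames (A D)
V → fault, frames (A D V)
Y → fault, evict A, frames (D V Y)
D → hit
V → hit
S → fault, evict Y, frames (D V S)
D → hit
B → fault, evict S, frames (D V B)
S → fault, evict B, frames (D V S)
X → fault, evict S, frames (D V X)
S → fault, evict X, frames (D V S)
X → fault, evict S, frames (D V X)
S → fault, evict X, frames (D V S)
Y → fault, evict S, frames (D V Y)
S → fault, evict Y, frames (D V S)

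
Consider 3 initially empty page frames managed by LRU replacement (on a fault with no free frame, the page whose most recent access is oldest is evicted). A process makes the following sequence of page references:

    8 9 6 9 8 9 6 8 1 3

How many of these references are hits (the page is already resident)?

5

8 → miss, frames (8)
9 → miss, frames (8 9)
6 → miss, frames (8 9 6)
9 → hit
8 → hit
9 → hit
6 → hit
8 → hit
1 → miss, evict 9, frames (6 8 1)
3 → miss, evict 6, frames (8 1 3)
Hits: 5.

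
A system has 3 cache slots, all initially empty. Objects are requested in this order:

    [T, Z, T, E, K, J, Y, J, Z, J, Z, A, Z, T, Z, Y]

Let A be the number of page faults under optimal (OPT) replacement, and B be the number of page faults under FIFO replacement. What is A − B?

-2

Under OPT: F F . F F F F . . . . F . F . . → 8 faults.
Under FIFO: F F . F F F F . F . . F . F . F → 10 faults.
A − B = 8 − 10 = -2.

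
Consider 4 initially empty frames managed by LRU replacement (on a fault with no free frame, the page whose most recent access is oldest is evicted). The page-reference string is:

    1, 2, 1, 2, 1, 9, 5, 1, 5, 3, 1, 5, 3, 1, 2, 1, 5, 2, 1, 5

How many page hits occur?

14

1 → miss, frames [1]
2 → miss, frames [1, 2]
1 → hit
2 → hit
1 → hit
9 → miss, frames [2, 1, 9]
5 → miss, frames [2, 1, 9, 5]
1 → hit
5 → hit
3 → miss, evict 2, frames [9, 1, 5, 3]
1 → hit
5 → hit
3 → hit
1 → hit
2 → miss, evict 9, frames [5, 3, 1, 2]
1 → hit
5 → hit
2 → hit
1 → hit
5 → hit
Hits: 14.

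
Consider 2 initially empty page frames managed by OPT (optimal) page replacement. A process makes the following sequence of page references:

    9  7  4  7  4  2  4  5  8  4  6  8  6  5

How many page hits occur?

9 -> miss, frames (9)
7 -> miss, frames (9 7)
4 -> miss, evict 9, frames (7 4)
7 -> hit
4 -> hit
2 -> miss, evict 7, frames (4 2)
4 -> hit
5 -> miss, evict 2, frames (4 5)
8 -> miss, evict 5, frames (4 8)
4 -> hit
6 -> miss, evict 4, frames (8 6)
8 -> hit
6 -> hit
5 -> miss, evict 6, frames (8 5)
Hits: 6.

6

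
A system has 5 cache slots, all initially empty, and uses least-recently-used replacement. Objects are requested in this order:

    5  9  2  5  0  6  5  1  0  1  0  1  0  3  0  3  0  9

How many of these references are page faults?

8

5 → miss, frames {5}
9 → miss, frames {5,9}
2 → miss, frames {5,9,2}
5 → hit
0 → miss, frames {9,2,5,0}
6 → miss, frames {9,2,5,0,6}
5 → hit
1 → miss, evict 9, frames {2,0,6,5,1}
0 → hit
1 → hit
0 → hit
1 → hit
0 → hit
3 → miss, evict 2, frames {6,5,1,0,3}
0 → hit
3 → hit
0 → hit
9 → miss, evict 6, frames {5,1,3,0,9}
Page faults: 8.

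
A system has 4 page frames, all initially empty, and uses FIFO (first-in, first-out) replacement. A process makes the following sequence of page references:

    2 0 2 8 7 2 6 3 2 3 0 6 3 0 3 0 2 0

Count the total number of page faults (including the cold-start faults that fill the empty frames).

2: fault, frames (2)
0: fault, frames (2 0)
2: hit
8: fault, frames (2 0 8)
7: fault, frames (2 0 8 7)
2: hit
6: fault, evict 2, frames (0 8 7 6)
3: fault, evict 0, frames (8 7 6 3)
2: fault, evict 8, frames (7 6 3 2)
3: hit
0: fault, evict 7, frames (6 3 2 0)
6: hit
3: hit
0: hit
3: hit
0: hit
2: hit
0: hit
Page faults: 8.

8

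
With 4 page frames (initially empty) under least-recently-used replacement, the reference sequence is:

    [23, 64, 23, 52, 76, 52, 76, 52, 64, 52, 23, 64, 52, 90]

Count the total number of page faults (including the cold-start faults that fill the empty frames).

5

23: miss, frames (23)
64: miss, frames (23 64)
23: hit
52: miss, frames (64 23 52)
76: miss, frames (64 23 52 76)
52: hit
76: hit
52: hit
64: hit
52: hit
23: hit
64: hit
52: hit
90: miss, evict 76, frames (23 64 52 90)
Page faults: 5.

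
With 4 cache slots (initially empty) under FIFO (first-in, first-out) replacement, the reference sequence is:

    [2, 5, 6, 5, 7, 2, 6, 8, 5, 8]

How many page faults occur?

5

2 → fault, frames {2}
5 → fault, frames {2,5}
6 → fault, frames {2,5,6}
5 → hit
7 → fault, frames {2,5,6,7}
2 → hit
6 → hit
8 → fault, evict 2, frames {5,6,7,8}
5 → hit
8 → hit
Page faults: 5.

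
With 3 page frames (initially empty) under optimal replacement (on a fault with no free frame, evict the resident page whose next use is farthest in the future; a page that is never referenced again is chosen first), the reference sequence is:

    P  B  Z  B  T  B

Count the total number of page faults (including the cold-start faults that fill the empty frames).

P: fault, frames (P)
B: fault, frames (P B)
Z: fault, frames (P B Z)
B: hit
T: fault, evict Z, frames (P B T)
B: hit
Page faults: 4.

4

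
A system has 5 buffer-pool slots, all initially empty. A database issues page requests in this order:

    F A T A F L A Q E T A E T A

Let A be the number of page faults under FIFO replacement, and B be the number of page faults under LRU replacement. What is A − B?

-1

Under FIFO: F F F . . F . F F . . . . . → 6 faults.
Under LRU: F F F . . F . F F F . . . . → 7 faults.
A − B = 6 − 7 = -1.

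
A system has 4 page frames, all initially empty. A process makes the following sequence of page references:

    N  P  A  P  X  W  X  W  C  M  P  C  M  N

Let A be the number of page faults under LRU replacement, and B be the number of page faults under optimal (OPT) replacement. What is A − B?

Under LRU: F F F . F F . . F F F . . F → 9 faults.
Under OPT: F F F . F F . . F F . . . . → 7 faults.
A − B = 9 − 7 = 2.

2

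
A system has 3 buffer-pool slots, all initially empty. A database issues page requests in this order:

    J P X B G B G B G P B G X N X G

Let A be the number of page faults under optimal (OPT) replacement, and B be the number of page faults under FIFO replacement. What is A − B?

-2

Under OPT: F F F F F . . . . . . . F F . . → 7 faults.
Under FIFO: F F F F F . . . . F . . F F . F → 9 faults.
A − B = 7 − 9 = -2.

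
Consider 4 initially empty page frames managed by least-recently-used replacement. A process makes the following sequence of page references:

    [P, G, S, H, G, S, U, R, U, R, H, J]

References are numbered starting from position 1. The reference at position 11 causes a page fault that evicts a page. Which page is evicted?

pos 1: P -> miss, frames (P)
pos 2: G -> miss, frames (P G)
pos 3: S -> miss, frames (P G S)
pos 4: H -> miss, frames (P G S H)
pos 5: G -> hit
pos 6: S -> hit
pos 7: U -> miss, evict P, frames (H G S U)
pos 8: R -> miss, evict H, frames (G S U R)
pos 9: U -> hit
pos 10: R -> hit
pos 11: H -> miss, evict G, frames (S U R H)
At position 11, page G is evicted.

G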